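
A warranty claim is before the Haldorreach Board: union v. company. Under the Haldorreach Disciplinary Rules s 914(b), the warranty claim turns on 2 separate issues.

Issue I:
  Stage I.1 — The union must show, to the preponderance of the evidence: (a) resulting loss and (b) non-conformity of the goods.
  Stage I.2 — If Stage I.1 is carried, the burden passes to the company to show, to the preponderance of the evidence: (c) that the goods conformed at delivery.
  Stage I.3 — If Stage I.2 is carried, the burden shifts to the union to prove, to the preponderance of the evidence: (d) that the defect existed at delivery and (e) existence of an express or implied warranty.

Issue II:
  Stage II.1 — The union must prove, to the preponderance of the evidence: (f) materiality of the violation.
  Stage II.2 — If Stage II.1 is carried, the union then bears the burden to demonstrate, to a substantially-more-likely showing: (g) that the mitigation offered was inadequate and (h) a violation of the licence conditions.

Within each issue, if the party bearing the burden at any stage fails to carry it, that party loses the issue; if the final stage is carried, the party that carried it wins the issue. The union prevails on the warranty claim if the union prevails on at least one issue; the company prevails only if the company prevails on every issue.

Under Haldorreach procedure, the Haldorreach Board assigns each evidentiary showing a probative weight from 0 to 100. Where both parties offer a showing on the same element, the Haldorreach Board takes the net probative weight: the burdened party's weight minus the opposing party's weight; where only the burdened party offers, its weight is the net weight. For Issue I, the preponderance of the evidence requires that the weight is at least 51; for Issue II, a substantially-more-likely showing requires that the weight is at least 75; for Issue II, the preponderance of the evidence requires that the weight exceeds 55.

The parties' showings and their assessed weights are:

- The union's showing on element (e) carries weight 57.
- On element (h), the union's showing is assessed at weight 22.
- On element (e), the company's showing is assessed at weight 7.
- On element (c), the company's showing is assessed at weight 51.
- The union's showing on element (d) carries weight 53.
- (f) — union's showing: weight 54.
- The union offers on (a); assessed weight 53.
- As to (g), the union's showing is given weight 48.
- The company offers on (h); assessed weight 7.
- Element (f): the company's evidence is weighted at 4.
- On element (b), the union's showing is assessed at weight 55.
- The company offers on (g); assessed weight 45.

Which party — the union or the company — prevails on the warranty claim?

company

— Issue I —
Stage I.1 — burden on union; standard: the preponderance of the evidence (weight is at least 51).
    (a): 53 ≥ 51 [met]
    (b): 55 ≥ 51 [met]
  Stage I.1 is satisfied; the onus moves to the company.
Stage I.2 — burden on company; standard: the preponderance of the evidence (weight is at least 51).
    (c): 51 ≥ 51 [met]
  Stage I.2 is satisfied; the onus moves to the union.
Stage I.3 — burden on union; standard: the preponderance of the evidence (weight is at least 51).
    (d): 53 ≥ 51 [met]
    (e): 57 − 7 = 50 < 51 [not met]
  Stage I.3 not carried; the union fails its burden.
The analysis ends at Stage I.3; the company prevails on this issue.
— Issue II —
Stage II.1 — burden on union; standard: the preponderance of the evidence (weight exceeds 55).
    (f): 54 − 4 = 50 ≤ 55 [not met]
  Stage II.1 not carried; the union fails its burden.
The analysis ends at Stage II.1; the company prevails on this issue.
Per-issue: Issue I → company; Issue II → company. The union must prevail on at least one issue; overall, the company prevails.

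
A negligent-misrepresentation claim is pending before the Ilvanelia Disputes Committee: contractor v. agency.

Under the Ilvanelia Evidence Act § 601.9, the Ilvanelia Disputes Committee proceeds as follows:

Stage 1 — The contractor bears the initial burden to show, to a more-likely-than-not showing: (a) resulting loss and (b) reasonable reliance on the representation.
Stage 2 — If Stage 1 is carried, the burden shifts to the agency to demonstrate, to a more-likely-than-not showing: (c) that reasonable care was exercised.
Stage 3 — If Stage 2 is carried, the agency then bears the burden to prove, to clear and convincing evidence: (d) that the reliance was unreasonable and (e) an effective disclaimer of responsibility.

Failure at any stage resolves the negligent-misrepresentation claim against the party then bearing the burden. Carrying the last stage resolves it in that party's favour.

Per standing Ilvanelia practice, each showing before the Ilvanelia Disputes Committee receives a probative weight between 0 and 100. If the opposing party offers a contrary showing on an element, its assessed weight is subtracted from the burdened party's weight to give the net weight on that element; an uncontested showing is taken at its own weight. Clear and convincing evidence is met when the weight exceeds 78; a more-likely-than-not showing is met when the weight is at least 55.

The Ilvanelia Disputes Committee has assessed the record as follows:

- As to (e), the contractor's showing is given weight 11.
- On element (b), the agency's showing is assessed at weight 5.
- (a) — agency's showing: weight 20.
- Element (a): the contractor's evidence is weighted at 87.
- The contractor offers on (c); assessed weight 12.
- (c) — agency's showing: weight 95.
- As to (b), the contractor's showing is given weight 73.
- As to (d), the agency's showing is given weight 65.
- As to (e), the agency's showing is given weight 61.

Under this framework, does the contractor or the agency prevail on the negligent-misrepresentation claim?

Stage 1 — burden on contractor; standard: a more-likely-than-not showing (weight is at least 55).
    (a): 87 − 20 = 67 ≥ 55 [met]
    (b): 73 − 5 = 68 ≥ 55 [met]
  All elements met. The burden passes to the agency.
Stage 2 — burden on agency; standard: a more-likely-than-not showing (weight is at least 55).
    (c): 95 − 12 = 83 ≥ 55 [met]
  Stage 2 is satisfied; the agency continues to bear the burden.
Stage 3 — burden on agency; standard: clear and convincing evidence (weight exceeds 78).
    (d): 65 ≤ 78 [not met]
    (e): 61 − 11 = 50 ≤ 78 [not met]
  Stage 3 not carried; the agency fails its burden.
So the contractor prevails.

contractor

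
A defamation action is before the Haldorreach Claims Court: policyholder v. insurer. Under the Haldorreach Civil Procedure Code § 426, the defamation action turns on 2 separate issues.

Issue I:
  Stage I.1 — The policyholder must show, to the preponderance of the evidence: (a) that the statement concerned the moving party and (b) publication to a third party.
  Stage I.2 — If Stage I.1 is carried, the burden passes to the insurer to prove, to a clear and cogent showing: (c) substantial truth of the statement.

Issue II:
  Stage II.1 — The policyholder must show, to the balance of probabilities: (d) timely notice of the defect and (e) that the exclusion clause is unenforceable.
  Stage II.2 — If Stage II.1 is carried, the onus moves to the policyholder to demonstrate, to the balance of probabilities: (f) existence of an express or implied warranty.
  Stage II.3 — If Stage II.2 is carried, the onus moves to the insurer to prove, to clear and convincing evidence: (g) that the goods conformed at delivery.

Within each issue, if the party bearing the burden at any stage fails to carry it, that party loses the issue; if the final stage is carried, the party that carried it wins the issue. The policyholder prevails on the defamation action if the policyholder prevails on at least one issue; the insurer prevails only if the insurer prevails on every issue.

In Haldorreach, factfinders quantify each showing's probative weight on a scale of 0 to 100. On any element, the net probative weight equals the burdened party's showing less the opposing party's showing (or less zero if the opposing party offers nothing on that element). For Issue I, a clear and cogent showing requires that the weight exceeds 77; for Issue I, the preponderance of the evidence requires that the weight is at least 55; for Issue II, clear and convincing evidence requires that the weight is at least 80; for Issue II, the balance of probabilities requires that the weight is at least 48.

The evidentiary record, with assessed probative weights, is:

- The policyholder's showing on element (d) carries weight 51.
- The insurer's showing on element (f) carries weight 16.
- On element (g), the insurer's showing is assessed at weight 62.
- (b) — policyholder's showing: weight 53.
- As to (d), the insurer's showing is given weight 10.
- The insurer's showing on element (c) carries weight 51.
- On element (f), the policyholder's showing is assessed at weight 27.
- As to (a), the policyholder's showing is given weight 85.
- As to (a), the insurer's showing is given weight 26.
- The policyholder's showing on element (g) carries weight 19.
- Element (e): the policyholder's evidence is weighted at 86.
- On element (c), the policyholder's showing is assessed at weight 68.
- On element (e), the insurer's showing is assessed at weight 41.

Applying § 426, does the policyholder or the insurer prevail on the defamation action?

insurer

— Issue I —
At Stage I.1 the policyholder must meet the preponderance of the evidence (weight is at least 55): on (a) the weight is 85 less the opposing 26 gives net 59, which does reach 55, so (a) meets the standard; on (b) the weight is 53, < 55, so (b) does not meet the standard.
  Not every element is met, so the policyholder fails to carry Stage I.1.
So the insurer prevails on this issue.
— Issue II —
At Stage II.1 the policyholder must meet the balance of probabilities (weight is at least 48): on (d) the weight is 51 less the opposing 10 gives net 41, < 48, so (d) does not meet the standard; on (e) the weight is 86 less the opposing 41 gives net 45, < 48, so (e) does not meet the standard.
  Stage II.1 not carried; the policyholder fails its burden.
So the insurer prevails on this issue.
Per-issue: Issue I → insurer; Issue II → insurer. The policyholder must prevail on at least one issue; overall, the insurer prevails.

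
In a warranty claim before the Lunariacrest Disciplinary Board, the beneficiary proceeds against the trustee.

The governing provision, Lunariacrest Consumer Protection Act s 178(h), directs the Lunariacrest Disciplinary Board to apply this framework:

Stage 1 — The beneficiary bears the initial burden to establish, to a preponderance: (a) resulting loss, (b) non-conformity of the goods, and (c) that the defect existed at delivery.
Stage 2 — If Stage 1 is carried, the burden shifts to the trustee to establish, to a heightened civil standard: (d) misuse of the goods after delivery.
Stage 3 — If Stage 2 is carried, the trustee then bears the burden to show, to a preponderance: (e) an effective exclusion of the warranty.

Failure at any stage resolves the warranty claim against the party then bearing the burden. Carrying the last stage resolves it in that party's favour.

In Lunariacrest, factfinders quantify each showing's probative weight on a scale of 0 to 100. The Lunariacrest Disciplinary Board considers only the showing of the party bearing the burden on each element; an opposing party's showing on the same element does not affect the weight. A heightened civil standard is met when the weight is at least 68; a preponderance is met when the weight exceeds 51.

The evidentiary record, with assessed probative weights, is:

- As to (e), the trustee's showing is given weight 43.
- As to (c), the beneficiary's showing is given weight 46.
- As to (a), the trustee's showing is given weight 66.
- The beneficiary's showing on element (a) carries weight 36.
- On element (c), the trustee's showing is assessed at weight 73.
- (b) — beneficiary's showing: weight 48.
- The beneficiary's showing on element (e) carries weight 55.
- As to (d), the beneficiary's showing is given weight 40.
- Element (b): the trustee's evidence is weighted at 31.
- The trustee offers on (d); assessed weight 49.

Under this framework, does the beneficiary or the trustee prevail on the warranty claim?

Stage 1 (beneficiary, a preponderance, weight exceeds 51): (a) 36 (trustee's 66 disregarded) ≤ 51 — fails; (b) 48 (trustee's 31 disregarded) ≤ 51 — fails; (c) 46 (trustee's 73 disregarded) ≤ 51 — fails.
  Not every element is met, so the beneficiary fails to carry Stage 1.
So the trustee prevails.

trustee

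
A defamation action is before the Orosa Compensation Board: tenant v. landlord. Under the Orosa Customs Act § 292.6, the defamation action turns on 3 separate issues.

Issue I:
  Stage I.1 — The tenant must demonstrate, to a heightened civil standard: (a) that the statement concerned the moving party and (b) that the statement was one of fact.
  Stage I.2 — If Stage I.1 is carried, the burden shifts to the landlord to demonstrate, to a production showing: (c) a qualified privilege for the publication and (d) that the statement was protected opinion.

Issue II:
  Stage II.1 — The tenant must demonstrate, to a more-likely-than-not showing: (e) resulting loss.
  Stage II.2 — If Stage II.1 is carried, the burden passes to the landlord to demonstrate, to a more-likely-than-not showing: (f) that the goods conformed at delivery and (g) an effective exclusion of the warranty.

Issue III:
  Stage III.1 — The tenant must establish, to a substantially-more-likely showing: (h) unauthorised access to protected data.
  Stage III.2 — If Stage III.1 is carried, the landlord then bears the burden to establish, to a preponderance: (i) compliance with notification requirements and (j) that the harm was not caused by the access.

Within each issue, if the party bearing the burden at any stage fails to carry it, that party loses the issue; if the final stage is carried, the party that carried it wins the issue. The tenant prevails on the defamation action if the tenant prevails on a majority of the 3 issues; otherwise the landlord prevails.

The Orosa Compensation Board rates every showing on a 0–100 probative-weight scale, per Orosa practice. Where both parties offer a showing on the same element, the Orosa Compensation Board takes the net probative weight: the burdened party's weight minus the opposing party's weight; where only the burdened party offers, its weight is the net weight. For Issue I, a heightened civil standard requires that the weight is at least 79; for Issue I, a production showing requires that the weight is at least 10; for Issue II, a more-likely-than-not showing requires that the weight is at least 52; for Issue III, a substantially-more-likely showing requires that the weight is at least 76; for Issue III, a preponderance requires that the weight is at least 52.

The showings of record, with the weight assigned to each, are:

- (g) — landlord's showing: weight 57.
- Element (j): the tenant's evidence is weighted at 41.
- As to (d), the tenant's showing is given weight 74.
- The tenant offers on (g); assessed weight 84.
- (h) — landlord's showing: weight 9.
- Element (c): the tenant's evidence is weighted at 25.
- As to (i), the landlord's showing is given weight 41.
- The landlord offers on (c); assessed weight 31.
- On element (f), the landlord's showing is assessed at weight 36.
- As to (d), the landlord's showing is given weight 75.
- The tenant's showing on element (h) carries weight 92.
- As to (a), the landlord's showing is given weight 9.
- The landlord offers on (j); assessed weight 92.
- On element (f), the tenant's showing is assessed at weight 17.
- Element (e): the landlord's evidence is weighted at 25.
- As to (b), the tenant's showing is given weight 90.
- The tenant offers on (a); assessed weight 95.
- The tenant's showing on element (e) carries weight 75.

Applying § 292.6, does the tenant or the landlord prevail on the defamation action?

tenant

— Issue I —
Stage I.1 (tenant, a heightened civil standard, weight is at least 79): (a) net 95−9=86 ≥ 79 — meets; (b) 90 ≥ 79 — meets.
  All elements met. The burden passes to the landlord.
Stage I.2 (landlord, a production showing, weight is at least 10): (c) net 31−25=6 < 10 — fails; (d) net 75−74=1 < 10 — fails.
  Stage I.2 not carried; the landlord fails its burden.
The tenant prevails on this issue.
— Issue II —
Stage II.1 (tenant, a more-likely-than-not showing, weight is at least 52): (e) net 75−25=50 < 52 — fails.
  Stage II.1 not carried; the tenant fails its burden.
The analysis ends at Stage II.1; the landlord prevails on this issue.
— Issue III —
Stage III.1 — burden on tenant; standard: a substantially-more-likely showing (weight is at least 76).
    (h): 92 − 9 = 83 ≥ 76 [met]
  The tenant carries Stage III.1; the landlord now bears the burden.
Stage III.2 — burden on landlord; standard: a preponderance (weight is at least 52).
    (i): 41 < 52 [not met]
    (j): 92 − 41 = 51 < 52 [not met]
  The landlord does not carry Stage III.2.
The tenant prevails on this issue.
Per-issue: Issue I → tenant; Issue II → landlord; Issue III → tenant. The tenant must prevail on a majority of issues; overall, the tenant prevails.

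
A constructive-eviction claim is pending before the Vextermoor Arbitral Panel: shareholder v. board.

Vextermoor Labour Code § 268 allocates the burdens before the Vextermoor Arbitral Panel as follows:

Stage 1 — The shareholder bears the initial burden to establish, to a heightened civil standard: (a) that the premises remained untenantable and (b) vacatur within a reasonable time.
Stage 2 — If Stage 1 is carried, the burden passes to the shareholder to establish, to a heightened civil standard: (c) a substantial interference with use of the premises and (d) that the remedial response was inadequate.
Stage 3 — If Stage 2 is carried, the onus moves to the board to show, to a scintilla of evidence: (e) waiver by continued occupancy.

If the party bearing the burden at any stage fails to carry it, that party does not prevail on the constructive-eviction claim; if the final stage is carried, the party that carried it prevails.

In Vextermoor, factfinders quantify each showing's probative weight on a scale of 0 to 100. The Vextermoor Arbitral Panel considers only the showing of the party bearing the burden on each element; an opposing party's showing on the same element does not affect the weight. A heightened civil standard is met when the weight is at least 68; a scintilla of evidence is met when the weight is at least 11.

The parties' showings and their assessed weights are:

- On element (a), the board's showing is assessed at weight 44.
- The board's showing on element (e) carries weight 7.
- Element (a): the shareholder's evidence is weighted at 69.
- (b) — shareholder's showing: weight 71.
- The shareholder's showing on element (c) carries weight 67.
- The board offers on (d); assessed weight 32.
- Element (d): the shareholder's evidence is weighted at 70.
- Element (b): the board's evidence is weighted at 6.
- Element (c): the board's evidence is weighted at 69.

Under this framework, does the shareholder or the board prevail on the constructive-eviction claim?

board

At Stage 1 the shareholder must meet a heightened civil standard (weight is at least 68): on (a) the weight is 69 (the board's 44 is given no effect), which does reach 68, so (a) meets the standard; on (b) the weight is 71 (the board's 6 is given no effect), ≥ 68, so (b) meets the standard.
  All elements met. The shareholder retains the burden for Stage 2.
At Stage 2 the shareholder must meet a heightened civil standard (weight is at least 68): on (c) the weight is 67 (the board's 69 is given no effect), which does not reach 68, so (c) does not meet the standard; on (d) the weight is 70 (the board's 32 is given no effect), which does reach 68, so (d) meets the standard.
  The shareholder does not carry Stage 2.
The board prevails.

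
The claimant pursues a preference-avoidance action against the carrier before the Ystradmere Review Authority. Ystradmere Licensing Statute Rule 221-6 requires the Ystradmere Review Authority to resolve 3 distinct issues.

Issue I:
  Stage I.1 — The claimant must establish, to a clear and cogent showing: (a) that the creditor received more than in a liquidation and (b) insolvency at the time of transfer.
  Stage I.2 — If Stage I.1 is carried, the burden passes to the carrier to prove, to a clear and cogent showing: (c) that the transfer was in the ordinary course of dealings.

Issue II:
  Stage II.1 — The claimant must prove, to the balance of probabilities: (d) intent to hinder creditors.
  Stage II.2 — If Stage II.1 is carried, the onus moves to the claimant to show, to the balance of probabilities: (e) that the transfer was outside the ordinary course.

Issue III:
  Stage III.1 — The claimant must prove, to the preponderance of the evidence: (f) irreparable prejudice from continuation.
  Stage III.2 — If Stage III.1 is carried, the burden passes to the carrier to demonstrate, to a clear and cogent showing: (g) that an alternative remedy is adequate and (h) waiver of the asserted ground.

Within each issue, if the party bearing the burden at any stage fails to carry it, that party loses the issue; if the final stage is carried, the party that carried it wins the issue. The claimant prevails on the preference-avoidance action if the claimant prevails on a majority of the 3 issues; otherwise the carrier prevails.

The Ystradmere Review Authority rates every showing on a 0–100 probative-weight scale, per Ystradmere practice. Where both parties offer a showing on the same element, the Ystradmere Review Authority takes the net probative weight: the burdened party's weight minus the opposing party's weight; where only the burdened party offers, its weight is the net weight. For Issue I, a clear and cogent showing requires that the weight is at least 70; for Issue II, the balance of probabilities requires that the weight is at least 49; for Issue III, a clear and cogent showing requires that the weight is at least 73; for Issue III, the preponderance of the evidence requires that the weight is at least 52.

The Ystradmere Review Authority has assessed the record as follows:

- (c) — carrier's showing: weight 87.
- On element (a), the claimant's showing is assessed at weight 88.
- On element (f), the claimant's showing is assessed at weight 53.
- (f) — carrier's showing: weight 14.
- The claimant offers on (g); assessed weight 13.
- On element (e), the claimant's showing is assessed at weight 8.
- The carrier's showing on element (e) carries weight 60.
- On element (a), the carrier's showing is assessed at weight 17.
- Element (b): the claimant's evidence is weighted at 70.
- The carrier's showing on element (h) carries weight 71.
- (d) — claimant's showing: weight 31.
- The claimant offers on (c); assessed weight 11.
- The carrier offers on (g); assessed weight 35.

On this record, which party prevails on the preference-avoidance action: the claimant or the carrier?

— Issue I —
Stage I.1 (claimant, a clear and cogent showing, weight is at least 70): (a) net 88−17=71 ≥ 70 — meets; (b) 70 ≥ 70 — meets.
  Stage I.1 is satisfied; the onus moves to the carrier.
Stage I.2 (carrier, a clear and cogent showing, weight is at least 70): (c) net 87−11=76 ≥ 70 — meets.
  All elements met at the final stage.
With every stage satisfied, the carrier prevails on this issue.
— Issue II —
At Stage II.1 the claimant must meet the balance of probabilities (weight is at least 49): on (d) the weight is 31, which does not reach 49, so (d) does not meet the standard.
  Stage II.1 not carried; the claimant fails its burden.
So the carrier prevails on this issue.
— Issue III —
Stage III.1 — burden on claimant; standard: the preponderance of the evidence (weight is at least 52).
    (f): 53 − 14 = 39 < 52 [not met]
  Stage III.1 not carried; the claimant fails its burden.
The carrier prevails on this issue.
Per-issue: Issue I → carrier; Issue II → carrier; Issue III → carrier. The claimant must prevail on a majority of issues; overall, the carrier prevails.

carrier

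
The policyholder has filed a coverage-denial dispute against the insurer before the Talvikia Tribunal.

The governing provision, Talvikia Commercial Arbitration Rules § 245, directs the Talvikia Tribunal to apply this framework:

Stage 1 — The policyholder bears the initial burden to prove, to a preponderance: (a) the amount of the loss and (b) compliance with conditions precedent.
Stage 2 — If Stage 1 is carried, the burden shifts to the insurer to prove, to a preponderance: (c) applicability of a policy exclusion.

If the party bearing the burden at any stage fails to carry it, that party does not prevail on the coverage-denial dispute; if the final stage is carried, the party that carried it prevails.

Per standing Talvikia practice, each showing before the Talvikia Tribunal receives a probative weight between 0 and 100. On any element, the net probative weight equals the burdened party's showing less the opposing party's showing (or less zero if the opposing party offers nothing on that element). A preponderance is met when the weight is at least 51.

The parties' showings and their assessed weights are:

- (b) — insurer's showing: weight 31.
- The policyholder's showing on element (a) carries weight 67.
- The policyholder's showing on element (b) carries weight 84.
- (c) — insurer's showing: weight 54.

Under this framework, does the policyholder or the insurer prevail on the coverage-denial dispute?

insurer

Stage 1 (policyholder, a preponderance, weight is at least 51): (a) 67 ≥ 51 — meets; (b) net 84−31=53 ≥ 51 — meets.
  Stage 1 carried; the burden shifts to the insurer.
Stage 2 (insurer, a preponderance, weight is at least 51): (c) 54 ≥ 51 — meets.
  The insurer carries the last stage.
All stages carried — the insurer prevails.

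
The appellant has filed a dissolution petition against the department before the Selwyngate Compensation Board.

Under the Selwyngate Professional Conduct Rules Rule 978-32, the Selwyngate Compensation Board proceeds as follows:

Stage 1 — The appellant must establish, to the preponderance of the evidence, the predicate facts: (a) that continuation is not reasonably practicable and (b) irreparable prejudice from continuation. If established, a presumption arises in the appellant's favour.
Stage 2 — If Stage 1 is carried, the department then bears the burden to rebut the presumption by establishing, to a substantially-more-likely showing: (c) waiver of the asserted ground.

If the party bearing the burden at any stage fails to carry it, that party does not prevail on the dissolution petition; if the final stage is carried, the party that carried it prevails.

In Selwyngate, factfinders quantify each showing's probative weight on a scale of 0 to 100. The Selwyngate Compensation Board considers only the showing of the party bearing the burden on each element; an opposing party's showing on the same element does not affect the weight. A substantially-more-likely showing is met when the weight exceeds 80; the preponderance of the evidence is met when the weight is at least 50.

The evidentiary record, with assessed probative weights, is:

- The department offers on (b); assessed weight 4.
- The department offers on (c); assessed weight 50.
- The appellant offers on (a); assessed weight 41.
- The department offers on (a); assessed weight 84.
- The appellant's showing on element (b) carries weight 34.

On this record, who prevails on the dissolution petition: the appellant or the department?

department

At Stage 1 the appellant must meet the preponderance of the evidence (weight is at least 50): on (a) the weight is 41 (the department's 84 is given no effect), which does not reach 50, so (a) does not meet the standard; on (b) the weight is 34 (the department's 4 is given no effect), < 50, so (b) does not meet the standard.
  Not every element is met, so the appellant fails to carry Stage 1.
The department prevails.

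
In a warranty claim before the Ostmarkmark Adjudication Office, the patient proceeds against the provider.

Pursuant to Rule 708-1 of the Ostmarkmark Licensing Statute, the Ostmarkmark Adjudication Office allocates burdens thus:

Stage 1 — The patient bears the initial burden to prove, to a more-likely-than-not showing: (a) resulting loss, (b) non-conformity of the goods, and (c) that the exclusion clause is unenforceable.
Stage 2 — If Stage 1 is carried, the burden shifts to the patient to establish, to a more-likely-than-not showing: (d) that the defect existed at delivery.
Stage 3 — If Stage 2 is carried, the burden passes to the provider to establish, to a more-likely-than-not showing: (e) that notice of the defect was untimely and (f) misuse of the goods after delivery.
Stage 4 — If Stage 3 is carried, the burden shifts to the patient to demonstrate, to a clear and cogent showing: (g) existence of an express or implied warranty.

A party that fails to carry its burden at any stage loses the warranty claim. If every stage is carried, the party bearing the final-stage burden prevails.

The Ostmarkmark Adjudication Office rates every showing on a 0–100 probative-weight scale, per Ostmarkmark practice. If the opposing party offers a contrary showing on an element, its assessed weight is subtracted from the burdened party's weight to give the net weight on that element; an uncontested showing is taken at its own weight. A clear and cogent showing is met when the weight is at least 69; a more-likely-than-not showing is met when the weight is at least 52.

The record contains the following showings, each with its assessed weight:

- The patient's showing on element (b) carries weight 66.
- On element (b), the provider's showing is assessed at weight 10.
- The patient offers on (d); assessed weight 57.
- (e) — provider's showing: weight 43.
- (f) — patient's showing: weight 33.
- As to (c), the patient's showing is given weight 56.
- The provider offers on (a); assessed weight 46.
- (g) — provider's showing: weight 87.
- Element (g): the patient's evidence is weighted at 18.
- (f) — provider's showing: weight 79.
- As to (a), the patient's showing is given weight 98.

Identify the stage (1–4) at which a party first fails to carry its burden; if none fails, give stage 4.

At Stage 1 the patient must meet a more-likely-than-not showing (weight is at least 52): on (a) the weight is 98 less the opposing 46 gives net 52, which does reach 52, so (a) meets the standard; on (b) the weight is 66 less the opposing 10 gives net 56, which does reach 52, so (b) meets the standard; on (c) the weight is 56, ≥ 52, so (c) meets the standard.
  Stage 1 carried; the burden remains with the patient.
At Stage 2 the patient must meet a more-likely-than-not showing (weight is at least 52): on (d) the weight is 57, which does reach 52, so (d) meets the standard.
  Stage 2 is satisfied; the onus moves to the provider.
At Stage 3 the provider must meet a more-likely-than-not showing (weight is at least 52): on (e) the weight is 43, < 52, so (e) does not meet the standard; on (f) the weight is 79 less the opposing 33 gives net 46, < 52, so (f) does not meet the standard.
  Not every element is met, so the provider fails to carry Stage 3.
The patient prevails.

stage 3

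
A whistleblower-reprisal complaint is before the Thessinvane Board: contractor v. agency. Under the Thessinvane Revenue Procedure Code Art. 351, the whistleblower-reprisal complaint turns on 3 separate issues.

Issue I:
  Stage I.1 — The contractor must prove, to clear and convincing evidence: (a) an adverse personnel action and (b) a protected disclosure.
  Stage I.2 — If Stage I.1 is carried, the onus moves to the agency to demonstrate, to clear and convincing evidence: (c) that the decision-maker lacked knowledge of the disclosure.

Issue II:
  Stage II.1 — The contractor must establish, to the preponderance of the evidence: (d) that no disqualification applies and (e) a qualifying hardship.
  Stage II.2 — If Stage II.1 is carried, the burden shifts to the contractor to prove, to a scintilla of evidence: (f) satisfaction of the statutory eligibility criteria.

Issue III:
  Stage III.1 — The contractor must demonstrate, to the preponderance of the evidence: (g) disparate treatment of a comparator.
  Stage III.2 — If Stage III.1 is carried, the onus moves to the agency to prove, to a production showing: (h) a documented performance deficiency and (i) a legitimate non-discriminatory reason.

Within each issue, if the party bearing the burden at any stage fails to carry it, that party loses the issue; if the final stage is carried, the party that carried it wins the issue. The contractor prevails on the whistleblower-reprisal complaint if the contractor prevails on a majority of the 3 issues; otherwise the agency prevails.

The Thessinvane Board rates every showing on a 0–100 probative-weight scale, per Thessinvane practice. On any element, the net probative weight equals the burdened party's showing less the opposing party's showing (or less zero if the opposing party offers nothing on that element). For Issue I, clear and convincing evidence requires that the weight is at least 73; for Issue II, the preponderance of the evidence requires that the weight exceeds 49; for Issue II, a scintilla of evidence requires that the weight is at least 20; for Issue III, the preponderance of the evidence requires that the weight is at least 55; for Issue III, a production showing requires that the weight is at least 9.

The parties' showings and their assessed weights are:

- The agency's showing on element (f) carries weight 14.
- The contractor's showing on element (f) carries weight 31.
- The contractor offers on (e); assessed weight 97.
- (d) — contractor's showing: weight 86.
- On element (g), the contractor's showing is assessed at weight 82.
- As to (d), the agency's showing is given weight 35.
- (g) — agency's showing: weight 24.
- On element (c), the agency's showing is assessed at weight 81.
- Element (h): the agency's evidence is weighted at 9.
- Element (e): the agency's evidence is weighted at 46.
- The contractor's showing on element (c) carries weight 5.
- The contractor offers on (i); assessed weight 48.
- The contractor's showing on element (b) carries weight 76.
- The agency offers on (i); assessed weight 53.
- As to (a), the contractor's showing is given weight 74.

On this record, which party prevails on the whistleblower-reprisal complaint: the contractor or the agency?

agency

— Issue I —
Stage I.1 (contractor, clear and convincing evidence, weight is at least 73): (a) 74 ≥ 73 — meets; (b) 76 ≥ 73 — meets.
  Stage I.1 carried; the burden shifts to the agency.
Stage I.2 (agency, clear and convincing evidence, weight is at least 73): (c) net 81−5=76 ≥ 73 — meets.
  The agency carries the last stage.
All stages carried — the agency prevails on this issue.
— Issue II —
At Stage II.1 the contractor must meet the preponderance of the evidence (weight exceeds 49): on (d) the weight is 86 less the opposing 35 gives net 51, > 49, so (d) meets the standard; on (e) the weight is 97 less the opposing 46 gives net 51, which does exceed 49, so (e) meets the standard.
  Stage II.1 is satisfied; the contractor continues to bear the burden.
At Stage II.2 the contractor must meet a scintilla of evidence (weight is at least 20): on (f) the weight is 31 less the opposing 14 gives net 17, < 20, so (f) does not meet the standard.
  Stage II.2 not carried; the contractor fails its burden.
The analysis ends at Stage II.2; the agency prevails on this issue.
— Issue III —
Stage III.1 — burden on contractor; standard: the preponderance of the evidence (weight is at least 55).
    (g): 82 − 24 = 58 ≥ 55 [met]
  All elements met. The burden passes to the agency.
Stage III.2 — burden on agency; standard: a production showing (weight is at least 9).
    (h): 9 ≥ 9 [met]
    (i): 53 − 48 = 5 < 9 [not met]
  Stage III.2 not carried; the agency fails its burden.
So the contractor prevails on this issue.
Per-issue: Issue I → agency; Issue II → agency; Issue III → contractor. The contractor must prevail on a majority of issues; overall, the agency prevails.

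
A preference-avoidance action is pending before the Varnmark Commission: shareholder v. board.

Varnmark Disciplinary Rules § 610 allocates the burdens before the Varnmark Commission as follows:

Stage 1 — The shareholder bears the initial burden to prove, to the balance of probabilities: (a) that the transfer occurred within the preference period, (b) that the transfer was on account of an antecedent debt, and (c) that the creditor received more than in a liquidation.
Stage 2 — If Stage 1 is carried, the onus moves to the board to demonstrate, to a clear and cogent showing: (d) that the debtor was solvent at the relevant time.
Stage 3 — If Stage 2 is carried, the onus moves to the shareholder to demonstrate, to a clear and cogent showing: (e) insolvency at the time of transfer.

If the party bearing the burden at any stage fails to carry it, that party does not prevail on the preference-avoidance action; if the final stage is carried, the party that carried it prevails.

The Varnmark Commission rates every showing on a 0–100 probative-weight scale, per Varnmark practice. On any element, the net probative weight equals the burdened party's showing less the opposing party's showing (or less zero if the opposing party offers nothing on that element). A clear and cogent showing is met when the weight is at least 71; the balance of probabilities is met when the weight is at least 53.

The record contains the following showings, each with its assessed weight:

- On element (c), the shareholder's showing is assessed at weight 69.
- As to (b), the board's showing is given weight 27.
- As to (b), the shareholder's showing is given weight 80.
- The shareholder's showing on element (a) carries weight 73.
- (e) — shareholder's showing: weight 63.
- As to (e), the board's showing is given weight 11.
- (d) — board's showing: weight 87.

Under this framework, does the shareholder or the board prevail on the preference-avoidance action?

Stage 1 — burden on shareholder; standard: the balance of probabilities (weight is at least 53).
    (a): 73 ≥ 53 [met]
    (b): 80 − 27 = 53 ≥ 53 [met]
    (c): 69 ≥ 53 [met]
  All elements met. The burden passes to the board.
Stage 2 — burden on board; standard: a clear and cogent showing (weight is at least 71).
    (d): 87 ≥ 71 [met]
  Stage 2 is satisfied; the onus moves to the shareholder.
Stage 3 — burden on shareholder; standard: a clear and cogent showing (weight is at least 71).
    (e): 63 − 11 = 52 < 71 [not met]
  Not every element is met, so the shareholder fails to carry Stage 3.
The analysis ends at Stage 3; the board prevails.

board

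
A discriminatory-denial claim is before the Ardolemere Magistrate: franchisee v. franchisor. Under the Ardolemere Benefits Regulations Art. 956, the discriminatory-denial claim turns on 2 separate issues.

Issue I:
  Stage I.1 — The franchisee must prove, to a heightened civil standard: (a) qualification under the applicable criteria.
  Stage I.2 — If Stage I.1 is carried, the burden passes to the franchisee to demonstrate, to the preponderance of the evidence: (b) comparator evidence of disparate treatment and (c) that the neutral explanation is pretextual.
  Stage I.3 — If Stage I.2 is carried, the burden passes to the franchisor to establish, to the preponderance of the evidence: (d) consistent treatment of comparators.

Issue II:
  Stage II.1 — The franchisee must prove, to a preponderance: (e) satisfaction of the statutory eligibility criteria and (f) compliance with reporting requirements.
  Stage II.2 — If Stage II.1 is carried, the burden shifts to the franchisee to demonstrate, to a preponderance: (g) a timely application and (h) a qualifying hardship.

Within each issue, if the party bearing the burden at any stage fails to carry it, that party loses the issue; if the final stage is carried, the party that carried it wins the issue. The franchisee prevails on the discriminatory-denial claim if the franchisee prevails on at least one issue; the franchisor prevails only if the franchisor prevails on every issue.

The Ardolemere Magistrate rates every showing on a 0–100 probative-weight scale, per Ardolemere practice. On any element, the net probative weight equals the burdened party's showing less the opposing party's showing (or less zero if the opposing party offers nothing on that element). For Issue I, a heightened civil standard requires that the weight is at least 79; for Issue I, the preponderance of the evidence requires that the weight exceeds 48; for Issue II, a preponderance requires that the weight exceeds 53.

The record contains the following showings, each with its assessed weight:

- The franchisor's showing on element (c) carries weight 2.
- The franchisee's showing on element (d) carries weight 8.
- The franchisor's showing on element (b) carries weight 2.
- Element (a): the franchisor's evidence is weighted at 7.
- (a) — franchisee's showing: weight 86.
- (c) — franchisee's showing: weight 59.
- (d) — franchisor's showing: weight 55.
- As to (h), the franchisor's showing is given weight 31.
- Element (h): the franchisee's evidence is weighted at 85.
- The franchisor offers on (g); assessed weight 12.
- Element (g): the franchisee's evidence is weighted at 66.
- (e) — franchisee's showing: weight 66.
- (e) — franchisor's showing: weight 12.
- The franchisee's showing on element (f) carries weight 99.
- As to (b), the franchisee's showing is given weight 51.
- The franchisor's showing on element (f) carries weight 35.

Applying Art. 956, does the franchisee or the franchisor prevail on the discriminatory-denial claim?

franchisee

— Issue I —
Stage I.1 (franchisee, a heightened civil standard, weight is at least 79): (a) net 86−7=79 ≥ 79 — meets.
  Stage I.1 is satisfied; the franchisee continues to bear the burden.
Stage I.2 (franchisee, the preponderance of the evidence, weight exceeds 48): (b) net 51−2=49 > 48 — meets; (c) net 59−2=57 > 48 — meets.
  The franchisee carries Stage I.2; the franchisor now bears the burden.
Stage I.3 (franchisor, the preponderance of the evidence, weight exceeds 48): (d) net 55−8=47 ≤ 48 — fails.
  Not every element is met, so the franchisor fails to carry Stage I.3.
The franchisee prevails on this issue.
— Issue II —
Stage II.1 — burden on franchisee; standard: a preponderance (weight exceeds 53).
    (e): 66 − 12 = 54 > 53 [met]
    (f): 99 − 35 = 64 > 53 [met]
  Stage II.1 carried; the burden remains with the franchisee.
Stage II.2 — burden on franchisee; standard: a preponderance (weight exceeds 53).
    (g): 66 − 12 = 54 > 53 [met]
    (h): 85 − 31 = 54 > 53 [met]
  The franchisee carries the last stage.
With every stage satisfied, the franchisee prevails on this issue.
Per-issue: Issue I → franchisee; Issue II → franchisee. The franchisee must prevail on at least one issue; overall, the franchisee prevails.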